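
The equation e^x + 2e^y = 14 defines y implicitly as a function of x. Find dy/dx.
Differentiate both sides with respect to x, treating y as y(x). By the chain rule, any term containing y contributes a factor of y' = dy/dx when we differentiate it.

Move every term to one side and write the relation as F(x, y) = 0. Term by term,
  d/dx[e^(x)] = e^(x)
  d/dx[2e^(y)] = 2·y'·e^(y)
  d/dx[-14] = 0

The pieces without y' make up ∂F/∂x and the coefficient of y' is ∂F/∂y:
  ∂F/∂x = e^(x),
  ∂F/∂y = 2e^(y).

Since d/dx[F] = ∂F/∂x + (∂F/∂y)·y' = 0, solve for y':
  (∂F/∂y)·y' = -∂F/∂x
  dy/dx = -(∂F/∂x)/(∂F/∂y) = -(e^(x))/(2e^(y)) = -e^(x - y)/2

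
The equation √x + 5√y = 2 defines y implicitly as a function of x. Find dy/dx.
Apply d/dx to both sides, remembering that y depends on x. Each occurrence of y therefore brings in a y' = dy/dx via the chain rule.

With F(x, y) equal to the left-hand side minus the right, differentiate F term by term:
  d/dx[√(x)] = 1/(2√(x))
  d/dx[5√(y)] = 5·y'/(2√(y))
  d/dx[-2] = 0
Adding these up, d/dx[F] = 0 becomes
  (1/(2√(x))) + (5/(2√(y)))·y' = 0,
so isolating y',
  dy/dx = -(1/(2√(x)))/(5/(2√(y))) = -√(y)/(5√(x))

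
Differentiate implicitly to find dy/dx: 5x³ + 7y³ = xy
Differentiate both sides with respect to x, treating y as y(x). By the chain rule, any term containing y contributes a factor of y' = dy/dx when we differentiate it.

Move every term to one side and write the relation as F(x, y) = 0. Term by term,
  d/dx[5x^3] = 15x^2
  d/dx[-xy] = -x·y' - y
  d/dx[7y^3] = 21y^2·y'

The pieces without y' make up ∂F/∂x and the coefficient of y' is ∂F/∂y:
  ∂F/∂x = 15x^2 - y,
  ∂F/∂y = -x + 21y^2.

Since d/dx[F] = ∂F/∂x + (∂F/∂y)·y' = 0, solve for y':
  (∂F/∂y)·y' = -∂F/∂x
  dy/dx = -(∂F/∂x)/(∂F/∂y) = -(15x^2 - y)/(-x + 21y^2) = (15x^2 - y)/(x - 21y^2)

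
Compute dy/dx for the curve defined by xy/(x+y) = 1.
Take d/dx of both sides. Since y is implicitly a function of x, the chain rule attaches a y' = dy/dx factor whenever we differentiate through y.

Set F(x, y) = (left side) − (right side), so the curve is F = 0. Differentiating each term of F:
  d/dx[xy/(x + y)] = xy(-y' - 1)/(x + y)^2 + x·y'/(x + y) + y/(x + y)
  d/dx[-1] = 0

Collecting, the y'-free part is the partial derivative in x and the y' coefficient is the partial derivative in y:
  ∂F/∂x = -xy/(x + y)^2 + y/(x + y)
  ∂F/∂y = -xy/(x + y)^2 + x/(x + y)

so d/dx[F(x, y(x))] = ∂F/∂x + (∂F/∂y)·y' = 0. Rearranging,
  dy/dx = -(∂F/∂x)/(∂F/∂y) = -(-xy/(x + y)^2 + y/(x + y))/(-xy/(x + y)^2 + x/(x + y))
        = -(y^2/(x + y)^2)/(x^2/(x + y)^2) = -y^2/x^2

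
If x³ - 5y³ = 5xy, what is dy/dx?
Differentiate both sides with respect to x, treating y as y(x). By the chain rule, any term containing y contributes a factor of y' = dy/dx when we differentiate it.

Move every term to one side and write the relation as F(x, y) = 0. Term by term,
  d/dx[x^3] = 3x^2
  d/dx[-5xy] = -5x·y' - 5y
  d/dx[-5y^3] = -15y^2·y'

The pieces without y' make up ∂F/∂x and the coefficient of y' is ∂F/∂y:
  ∂F/∂x = 3x^2 - 5y,
  ∂F/∂y = -5x - 15y^2.

Since d/dx[F] = ∂F/∂x + (∂F/∂y)·y' = 0, solve for y':
  (∂F/∂y)·y' = -∂F/∂x
  dy/dx = -(∂F/∂x)/(∂F/∂y) = -(3x^2 - 5y)/(-5x - 15y^2) = (3x^2/5 - y)/(x + 3y^2)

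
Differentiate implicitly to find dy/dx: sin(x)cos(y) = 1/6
Take d/dx of both sides. Since y is implicitly a function of x, the chain rule attaches a y' = dy/dx factor whenever we differentiate through y.

Set F(x, y) = (left side) − (right side), so the curve is F = 0. Differentiating each term of F:
  d/dx[sin(x)·cos(y)] = -y'·sin(x)·sin(y) + cos(x)·cos(y)
  d/dx[-1/6] = 0

Collecting, the y'-free part is the partial derivative in x and the y' coefficient is the partial derivative in y:
  ∂F/∂x = cos(x)·cos(y)
  ∂F/∂y = -sin(x)·sin(y)

so d/dx[F(x, y(x))] = ∂F/∂x + (∂F/∂y)·y' = 0. Rearranging,
  dy/dx = -(∂F/∂x)/(∂F/∂y) = -(cos(x)·cos(y))/(-sin(x)·sin(y)) = 1/(tan(x)·tan(y))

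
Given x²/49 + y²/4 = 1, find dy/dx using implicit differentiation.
Take d/dx of both sides. Since y is implicitly a function of x, the chain rule attaches a y' = dy/dx factor whenever we differentiate through y.

Set F(x, y) = (left side) − (right side), so the curve is F = 0. Differentiating each term of F:
  d/dx[x^2/49] = 2x/49
  d/dx[y^2/4] = y·y'/2
  d/dx[-1] = 0

Collecting, the y'-free part is the partial derivative in x and the y' coefficient is the partial derivative in y:
  ∂F/∂x = 2x/49
  ∂F/∂y = y/2

so d/dx[F(x, y(x))] = ∂F/∂x + (∂F/∂y)·y' = 0. Rearranging,
  dy/dx = -(∂F/∂x)/(∂F/∂y) = -(2x/49)/(y/2) = -4x/(49y)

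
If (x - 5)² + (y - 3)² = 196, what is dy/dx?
Apply d/dx to both sides, remembering that y depends on x. Each occurrence of y therefore brings in a y' = dy/dx via the chain rule.

With F(x, y) equal to the left-hand side minus the right, differentiate F term by term:
  d/dx[(x - 5)^2] = 2x - 10
  d/dx[(y - 3)^2] = 2·y'(y - 3)
  d/dx[-196] = 0
Adding these up, d/dx[F] = 0 becomes
  (2x - 10) + (2y - 6)·y' = 0,
so isolating y',
  dy/dx = -(2x - 10)/(2y - 6) = (5 - x)/(y - 3)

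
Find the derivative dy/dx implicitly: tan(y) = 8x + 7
Apply d/dx to both sides, remembering that y depends on x. Each occurrence of y therefore brings in a y' = dy/dx via the chain rule.

With F(x, y) equal to the left-hand side minus the right, differentiate F term by term:
  d/dx[-8x] = -8
  d/dx[tan(y)] = y'(tan(y)^2 + 1)
  d/dx[-7] = 0
Adding these up, d/dx[F] = 0 becomes
  (-8) + (tan(y)^2 + 1)·y' = 0,
so isolating y',
  dy/dx = -(-8)/(tan(y)^2 + 1) = 8cos(y)^2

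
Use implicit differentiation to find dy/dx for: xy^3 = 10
Differentiate the relation implicitly: treat y = y(x) and apply the chain rule, so every y-derivative picks up a y' = dy/dx factor.

With everything moved to the left-hand side, differentiate term by term:
  d/dx[xy^3] = 3xy^2·y' + y^3
  d/dx[-10] = 0

Separating the contributions that come from x directly and those that come through y:
  without y':      y^3
  multiplying y':  3xy^2

so (y^3) + (3xy^2)·y' = 0, and therefore
  dy/dx = -(y^3)/(3xy^2) = -y/(3x)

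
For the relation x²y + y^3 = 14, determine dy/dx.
Apply d/dx to both sides, remembering that y depends on x. Each occurrence of y therefore brings in a y' = dy/dx via the chain rule.

With F(x, y) equal to the left-hand side minus the right, differentiate F term by term:
  d/dx[x^2y] = x^2·y' + 2xy
  d/dx[y^3] = 3y^2·y'
  d/dx[-14] = 0
Adding these up, d/dx[F] = 0 becomes
  (2xy) + (x^2 + 3y^2)·y' = 0,
so isolating y',
  dy/dx = -(2xy)/(x^2 + 3y^2) = -2xy/(x^2 + 3y^2)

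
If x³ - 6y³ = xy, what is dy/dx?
Take d/dx of both sides. Since y is implicitly a function of x, the chain rule attaches a y' = dy/dx factor whenever we differentiate through y.

Set F(x, y) = (left side) − (right side), so the curve is F = 0. Differentiating each term of F:
  d/dx[x^3] = 3x^2
  d/dx[-xy] = -x·y' - y
  d/dx[-6y^3] = -18y^2·y'

Collecting, the y'-free part is the partial derivative in x and the y' coefficient is the partial derivative in y:
  ∂F/∂x = 3x^2 - y
  ∂F/∂y = -x - 18y^2

so d/dx[F(x, y(x))] = ∂F/∂x + (∂F/∂y)·y' = 0. Rearranging,
  dy/dx = -(∂F/∂x)/(∂F/∂y) = -(3x^2 - y)/(-x - 18y^2) = (3x^2 - y)/(x + 18y^2)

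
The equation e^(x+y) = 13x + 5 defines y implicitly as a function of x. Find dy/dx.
Differentiate both sides with respect to x, treating y as y(x). By the chain rule, any term containing y contributes a factor of y' = dy/dx when we differentiate it.

Move every term to one side and write the relation as F(x, y) = 0. Term by term,
  d/dx[-13x] = -13
  d/dx[e^(x + y)] = (y' + 1)·e^(x + y)
  d/dx[-5] = 0

The pieces without y' make up ∂F/∂x and the coefficient of y' is ∂F/∂y:
  ∂F/∂x = e^(x + y) - 13,
  ∂F/∂y = e^(x + y).

Since d/dx[F] = ∂F/∂x + (∂F/∂y)·y' = 0, solve for y':
  (∂F/∂y)·y' = -∂F/∂x
  dy/dx = -(∂F/∂x)/(∂F/∂y) = -(e^(x + y) - 13)/(e^(x + y)) = 13e^(-x - y) - 1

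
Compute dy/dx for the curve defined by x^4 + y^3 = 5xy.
Apply d/dx to both sides, remembering that y depends on x. Each occurrence of y therefore brings in a y' = dy/dx via the chain rule.

With F(x, y) equal to the left-hand side minus the right, differentiate F term by term:
  d/dx[x^4] = 4x^3
  d/dx[-5xy] = -5x·y' - 5y
  d/dx[y^3] = 3y^2·y'
Adding these up, d/dx[F] = 0 becomes
  (4x^3 - 5y) + (-5x + 3y^2)·y' = 0,
so isolating y',
  dy/dx = -(4x^3 - 5y)/(-5x + 3y^2) = (4x^3 - 5y)/(5x - 3y^2)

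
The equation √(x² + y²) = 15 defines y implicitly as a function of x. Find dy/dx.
Take d/dx of both sides. Since y is implicitly a function of x, the chain rule attaches a y' = dy/dx factor whenever we differentiate through y.

Set F(x, y) = (left side) − (right side), so the curve is F = 0. Differentiating each term of F:
  d/dx[√(x^2 + y^2)] = (x + y·y')/√(x^2 + y^2)
  d/dx[-15] = 0

Collecting, the y'-free part is the partial derivative in x and the y' coefficient is the partial derivative in y:
  ∂F/∂x = x/√(x^2 + y^2)
  ∂F/∂y = y/√(x^2 + y^2)

so d/dx[F(x, y(x))] = ∂F/∂x + (∂F/∂y)·y' = 0. Rearranging,
  dy/dx = -(∂F/∂x)/(∂F/∂y) = -(x/√(x^2 + y^2))/(y/√(x^2 + y^2)) = -x/y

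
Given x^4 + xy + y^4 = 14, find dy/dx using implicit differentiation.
Take d/dx of both sides. Since y is implicitly a function of x, the chain rule attaches a y' = dy/dx factor whenever we differentiate through y.

Set F(x, y) = (left side) − (right side), so the curve is F = 0. Differentiating each term of F:
  d/dx[x^4] = 4x^3
  d/dx[xy] = x·y' + y
  d/dx[y^4] = 4y^3·y'
  d/dx[-14] = 0

Collecting, the y'-free part is the partial derivative in x and the y' coefficient is the partial derivative in y:
  ∂F/∂x = 4x^3 + y
  ∂F/∂y = x + 4y^3

so d/dx[F(x, y(x))] = ∂F/∂x + (∂F/∂y)·y' = 0. Rearranging,
  dy/dx = -(∂F/∂x)/(∂F/∂y) = -(4x^3 + y)/(x + 4y^3) = (-4x^3 - y)/(x + 4y^3)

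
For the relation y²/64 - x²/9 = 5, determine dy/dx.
Differentiate the relation implicitly: treat y = y(x) and apply the chain rule, so every y-derivative picks up a y' = dy/dx factor.

With everything moved to the left-hand side, differentiate term by term:
  d/dx[-x^2/9] = -2x/9
  d/dx[y^2/64] = y·y'/32
  d/dx[-5] = 0

Separating the contributions that come from x directly and those that come through y:
  without y':      -2x/9
  multiplying y':  y/32

so (-2x/9) + (y/32)·y' = 0, and therefore
  dy/dx = -(-2x/9)/(y/32) = 64x/(9y)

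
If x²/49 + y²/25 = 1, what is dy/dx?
Take d/dx of both sides. Since y is implicitly a function of x, the chain rule attaches a y' = dy/dx factor whenever we differentiate through y.

Set F(x, y) = (left side) − (right side), so the curve is F = 0. Differentiating each term of F:
  d/dx[x^2/49] = 2x/49
  d/dx[y^2/25] = 2y·y'/25
  d/dx[-1] = 0

Collecting, the y'-free part is the partial derivative in x and the y' coefficient is the partial derivative in y:
  ∂F/∂x = 2x/49
  ∂F/∂y = 2y/25

so d/dx[F(x, y(x))] = ∂F/∂x + (∂F/∂y)·y' = 0. Rearranging,
  dy/dx = -(∂F/∂x)/(∂F/∂y) = -(2x/49)/(2y/25) = -25x/(49y)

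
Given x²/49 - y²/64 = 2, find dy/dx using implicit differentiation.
Apply d/dx to both sides, remembering that y depends on x. Each occurrence of y therefore brings in a y' = dy/dx via the chain rule.

With F(x, y) equal to the left-hand side minus the right, differentiate F term by term:
  d/dx[x^2/49] = 2x/49
  d/dx[-y^2/64] = -y·y'/32
  d/dx[-2] = 0
Adding these up, d/dx[F] = 0 becomes
  (2x/49) + (-y/32)·y' = 0,
so isolating y',
  dy/dx = -(2x/49)/(-y/32) = 64x/(49y)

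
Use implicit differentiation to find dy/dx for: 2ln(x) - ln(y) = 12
Differentiate both sides with respect to x, treating y as y(x). By the chain rule, any term containing y contributes a factor of y' = dy/dx when we differentiate it.

Move every term to one side and write the relation as F(x, y) = 0. Term by term,
  d/dx[2ln(x)] = 2/x
  d/dx[-ln(y)] = -y'/y
  d/dx[-12] = 0

The pieces without y' make up ∂F/∂x and the coefficient of y' is ∂F/∂y:
  ∂F/∂x = 2/x,
  ∂F/∂y = -1/y.

Since d/dx[F] = ∂F/∂x + (∂F/∂y)·y' = 0, solve for y':
  (∂F/∂y)·y' = -∂F/∂x
  dy/dx = -(∂F/∂x)/(∂F/∂y) = -(2/x)/(-1/y) = 2y/x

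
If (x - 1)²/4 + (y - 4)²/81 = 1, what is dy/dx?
Differentiate the relation implicitly: treat y = y(x) and apply the chain rule, so every y-derivative picks up a y' = dy/dx factor.

With everything moved to the left-hand side, differentiate term by term:
  d/dx[(x - 1)^2/4] = x/2 - 1/2
  d/dx[(y - 4)^2/81] = 2·y'(y - 4)/81
  d/dx[-1] = 0

Separating the contributions that come from x directly and those that come through y:
  without y':      x/2 - 1/2
  multiplying y':  2y/81 - 8/81

so (x/2 - 1/2) + (2y/81 - 8/81)·y' = 0, and therefore
  dy/dx = -(x/2 - 1/2)/(2y/81 - 8/81)
        = -((x - 1)/2)/(2(y - 4)/81) = 81(1 - x)/(4(y - 4))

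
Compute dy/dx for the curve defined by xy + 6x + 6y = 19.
Differentiate both sides with respect to x, treating y as y(x). By the chain rule, any term containing y contributes a factor of y' = dy/dx when we differentiate it.

Move every term to one side and write the relation as F(x, y) = 0. Term by term,
  d/dx[xy] = x·y' + y
  d/dx[6x] = 6
  d/dx[6y] = 6·y'
  d/dx[-19] = 0

The pieces without y' make up ∂F/∂x and the coefficient of y' is ∂F/∂y:
  ∂F/∂x = y + 6,
  ∂F/∂y = x + 6.

Since d/dx[F] = ∂F/∂x + (∂F/∂y)·y' = 0, solve for y':
  (∂F/∂y)·y' = -∂F/∂x
  dy/dx = -(∂F/∂x)/(∂F/∂y) = -(y + 6)/(x + 6) = (-y - 6)/(x + 6)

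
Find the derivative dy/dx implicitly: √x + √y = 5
Differentiate the relation implicitly: treat y = y(x) and apply the chain rule, so every y-derivative picks up a y' = dy/dx factor.

With everything moved to the left-hand side, differentiate term by term:
  d/dx[√(x)] = 1/(2√(x))
  d/dx[√(y)] = y'/(2√(y))
  d/dx[-5] = 0

Separating the contributions that come from x directly and those that come through y:
  without y':      1/(2√(x))
  multiplying y':  1/(2√(y))

so (1/(2√(x))) + (1/(2√(y)))·y' = 0, and therefore
  dy/dx = -(1/(2√(x)))/(1/(2√(y))) = -√(y)/√(x)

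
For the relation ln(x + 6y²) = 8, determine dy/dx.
Differentiate the relation implicitly: treat y = y(x) and apply the chain rule, so every y-derivative picks up a y' = dy/dx factor.

With everything moved to the left-hand side, differentiate term by term:
  d/dx[ln(x + 6y^2)] = (12y·y' + 1)/(x + 6y^2)
  d/dx[-8] = 0

Separating the contributions that come from x directly and those that come through y:
  without y':      1/(x + 6y^2)
  multiplying y':  12y/(x + 6y^2)

so (1/(x + 6y^2)) + (12y/(x + 6y^2))·y' = 0, and therefore
  dy/dx = -(1/(x + 6y^2))/(12y/(x + 6y^2)) = -1/(12y)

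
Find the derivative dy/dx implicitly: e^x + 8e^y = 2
Differentiate both sides with respect to x, treating y as y(x). By the chain rule, any term containing y contributes a factor of y' = dy/dx when we differentiate it.

Move every term to one side and write the relation as F(x, y) = 0. Term by term,
  d/dx[e^(x)] = e^(x)
  d/dx[8e^(y)] = 8·y'·e^(y)
  d/dx[-2] = 0

The pieces without y' make up ∂F/∂x and the coefficient of y' is ∂F/∂y:
  ∂F/∂x = e^(x),
  ∂F/∂y = 8e^(y).

Since d/dx[F] = ∂F/∂x + (∂F/∂y)·y' = 0, solve for y':
  (∂F/∂y)·y' = -∂F/∂x
  dy/dx = -(∂F/∂x)/(∂F/∂y) = -(e^(x))/(8e^(y)) = -e^(x - y)/8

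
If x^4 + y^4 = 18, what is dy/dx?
Take d/dx of both sides. Since y is implicitly a function of x, the chain rule attaches a y' = dy/dx factor whenever we differentiate through y.

Set F(x, y) = (left side) − (right side), so the curve is F = 0. Differentiating each term of F:
  d/dx[x^4] = 4x^3
  d/dx[y^4] = 4y^3·y'
  d/dx[-18] = 0

Collecting, the y'-free part is the partial derivative in x and the y' coefficient is the partial derivative in y:
  ∂F/∂x = 4x^3
  ∂F/∂y = 4y^3

so d/dx[F(x, y(x))] = ∂F/∂x + (∂F/∂y)·y' = 0. Rearranging,
  dy/dx = -(∂F/∂x)/(∂F/∂y) = -(4x^3)/(4y^3) = -x^3/y^3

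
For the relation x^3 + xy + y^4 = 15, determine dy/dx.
Differentiate the relation implicitly: treat y = y(x) and apply the chain rule, so every y-derivative picks up a y' = dy/dx factor.

With everything moved to the left-hand side, differentiate term by term:
  d/dx[x^3] = 3x^2
  d/dx[xy] = x·y' + y
  d/dx[y^4] = 4y^3·y'
  d/dx[-15] = 0

Separating the contributions that come from x directly and those that come through y:
  without y':      3x^2 + y
  multiplying y':  x + 4y^3

so (3x^2 + y) + (x + 4y^3)·y' = 0, and therefore
  dy/dx = -(3x^2 + y)/(x + 4y^3) = (-3x^2 - y)/(x + 4y^3)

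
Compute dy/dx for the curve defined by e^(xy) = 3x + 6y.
Take d/dx of both sides. Since y is implicitly a function of x, the chain rule attaches a y' = dy/dx factor whenever we differentiate through y.

Set F(x, y) = (left side) − (right side), so the curve is F = 0. Differentiating each term of F:
  d/dx[-3x] = -3
  d/dx[-6y] = -6·y'
  d/dx[e^(xy)] = (x·y' + y)·e^(xy)

Collecting, the y'-free part is the partial derivative in x and the y' coefficient is the partial derivative in y:
  ∂F/∂x = y·e^(xy) - 3
  ∂F/∂y = x·e^(xy) - 6

so d/dx[F(x, y(x))] = ∂F/∂x + (∂F/∂y)·y' = 0. Rearranging,
  dy/dx = -(∂F/∂x)/(∂F/∂y) = -(y·e^(xy) - 3)/(x·e^(xy) - 6) = (-y·e^(xy) + 3)/(x·e^(xy) - 6)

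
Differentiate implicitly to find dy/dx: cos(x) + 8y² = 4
Differentiate the relation implicitly: treat y = y(x) and apply the chain rule, so every y-derivative picks up a y' = dy/dx factor.

With everything moved to the left-hand side, differentiate term by term:
  d/dx[8y^2] = 16y·y'
  d/dx[cos(x)] = -sin(x)
  d/dx[-4] = 0

Separating the contributions that come from x directly and those that come through y:
  without y':      -sin(x)
  multiplying y':  16y

so (-sin(x)) + (16y)·y' = 0, and therefore
  dy/dx = -(-sin(x))/(16y) = sin(x)/(16y)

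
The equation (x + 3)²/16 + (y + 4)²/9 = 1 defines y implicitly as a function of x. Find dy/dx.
Apply d/dx to both sides, remembering that y depends on x. Each occurrence of y therefore brings in a y' = dy/dx via the chain rule.

With F(x, y) equal to the left-hand side minus the right, differentiate F term by term:
  d/dx[(x + 3)^2/16] = x/8 + 3/8
  d/dx[(y + 4)^2/9] = 2·y'(y + 4)/9
  d/dx[-1] = 0
Adding these up, d/dx[F] = 0 becomes
  (x/8 + 3/8) + (2y/9 + 8/9)·y' = 0,
so isolating y',
  dy/dx = -(x/8 + 3/8)/(2y/9 + 8/9)
        = -((x + 3)/8)/(2(y + 4)/9) = 9(-x - 3)/(16(y + 4))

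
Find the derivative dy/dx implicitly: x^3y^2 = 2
Apply d/dx to both sides, remembering that y depends on x. Each occurrence of y therefore brings in a y' = dy/dx via the chain rule.

With F(x, y) equal to the left-hand side minus the right, differentiate F term by term:
  d/dx[x^3y^2] = 2x^3y·y' + 3x^2y^2
  d/dx[-2] = 0
Adding these up, d/dx[F] = 0 becomes
  (3x^2y^2) + (2x^3y)·y' = 0,
so isolating y',
  dy/dx = -(3x^2y^2)/(2x^3y) = -3y/(2x)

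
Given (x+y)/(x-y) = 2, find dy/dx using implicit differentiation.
Take d/dx of both sides. Since y is implicitly a function of x, the chain rule attaches a y' = dy/dx factor whenever we differentiate through y.

Set F(x, y) = (left side) − (right side), so the curve is F = 0. Differentiating each term of F:
  d/dx[(x + y)/(x - y)] = (y' + 1)/(x - y) + (x + y)(y' - 1)/(x - y)^2
  d/dx[-2] = 0

Collecting, the y'-free part is the partial derivative in x and the y' coefficient is the partial derivative in y:
  ∂F/∂x = 1/(x - y) - (x + y)/(x - y)^2
  ∂F/∂y = 1/(x - y) + (x + y)/(x - y)^2

so d/dx[F(x, y(x))] = ∂F/∂x + (∂F/∂y)·y' = 0. Rearranging,
  dy/dx = -(∂F/∂x)/(∂F/∂y) = -(1/(x - y) - (x + y)/(x - y)^2)/(1/(x - y) + (x + y)/(x - y)^2)
        = -(-2y/(x - y)^2)/(2x/(x - y)^2) = y/x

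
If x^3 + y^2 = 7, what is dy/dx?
Differentiate both sides with respect to x, treating y as y(x). By the chain rule, any term containing y contributes a factor of y' = dy/dx when we differentiate it.

Move every term to one side and write the relation as F(x, y) = 0. Term by term,
  d/dx[x^3] = 3x^2
  d/dx[y^2] = 2y·y'
  d/dx[-7] = 0

The pieces without y' make up ∂F/∂x and the coefficient of y' is ∂F/∂y:
  ∂F/∂x = 3x^2,
  ∂F/∂y = 2y.

Since d/dx[F] = ∂F/∂x + (∂F/∂y)·y' = 0, solve for y':
  (∂F/∂y)·y' = -∂F/∂x
  dy/dx = -(∂F/∂x)/(∂F/∂y) = -(3x^2)/(2y) = -3x^2/(2y)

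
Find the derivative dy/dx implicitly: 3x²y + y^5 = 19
Differentiate the relation implicitly: treat y = y(x) and apply the chain rule, so every y-derivative picks up a y' = dy/dx factor.

With everything moved to the left-hand side, differentiate term by term:
  d/dx[3x^2y] = 3x^2·y' + 6xy
  d/dx[y^5] = 5y^4·y'
  d/dx[-19] = 0

Separating the contributions that come from x directly and those that come through y:
  without y':      6xy
  multiplying y':  3x^2 + 5y^4

so (6xy) + (3x^2 + 5y^4)·y' = 0, and therefore
  dy/dx = -(6xy)/(3x^2 + 5y^4) = -6xy/(3x^2 + 5y^4)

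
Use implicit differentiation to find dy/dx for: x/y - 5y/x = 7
Differentiate the relation implicitly: treat y = y(x) and apply the chain rule, so every y-derivative picks up a y' = dy/dx factor.

With everything moved to the left-hand side, differentiate term by term:
  d/dx[x/y] = -x·y'/y^2 + 1/y
  d/dx[-5y/x] = -5·y'/x + 5y/x^2
  d/dx[-7] = 0

Separating the contributions that come from x directly and those that come through y:
  without y':      1/y + 5y/x^2
  multiplying y':  -x/y^2 - 5/x

so (1/y + 5y/x^2) + (-x/y^2 - 5/x)·y' = 0, and therefore
  dy/dx = -(1/y + 5y/x^2)/(-x/y^2 - 5/x)
        = -((x^2 + 5y^2)/(x^2y))/(-(x^2 + 5y^2)/(xy^2)) = y/x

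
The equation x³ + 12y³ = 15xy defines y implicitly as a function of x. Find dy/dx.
Differentiate both sides with respect to x, treating y as y(x). By the chain rule, any term containing y contributes a factor of y' = dy/dx when we differentiate it.

Move every term to one side and write the relation as F(x, y) = 0. Term by term,
  d/dx[x^3] = 3x^2
  d/dx[-15xy] = -15x·y' - 15y
  d/dx[12y^3] = 36y^2·y'

The pieces without y' make up ∂F/∂x and the coefficient of y' is ∂F/∂y:
  ∂F/∂x = 3x^2 - 15y,
  ∂F/∂y = -15x + 36y^2.

Since d/dx[F] = ∂F/∂x + (∂F/∂y)·y' = 0, solve for y':
  (∂F/∂y)·y' = -∂F/∂x
  dy/dx = -(∂F/∂x)/(∂F/∂y) = -(3x^2 - 15y)/(-15x + 36y^2) = (x^2 - 5y)/(5x - 12y^2)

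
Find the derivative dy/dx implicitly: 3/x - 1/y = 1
Take d/dx of both sides. Since y is implicitly a function of x, the chain rule attaches a y' = dy/dx factor whenever we differentiate through y.

Set F(x, y) = (left side) − (right side), so the curve is F = 0. Differentiating each term of F:
  d/dx[-1/y] = y'/y^2
  d/dx[3/x] = -3/x^2
  d/dx[-1] = 0

Collecting, the y'-free part is the partial derivative in x and the y' coefficient is the partial derivative in y:
  ∂F/∂x = -3/x^2
  ∂F/∂y = y^(-2)

so d/dx[F(x, y(x))] = ∂F/∂x + (∂F/∂y)·y' = 0. Rearranging,
  dy/dx = -(∂F/∂x)/(∂F/∂y) = -(-3/x^2)/(y^(-2)) = 3y^2/x^2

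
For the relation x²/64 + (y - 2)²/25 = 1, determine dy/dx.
Differentiate the relation implicitly: treat y = y(x) and apply the chain rule, so every y-derivative picks up a y' = dy/dx factor.

With everything moved to the left-hand side, differentiate term by term:
  d/dx[x^2/64] = x/32
  d/dx[(y - 2)^2/25] = 2·y'(y - 2)/25
  d/dx[-1] = 0

Separating the contributions that come from x directly and those that come through y:
  without y':      x/32
  multiplying y':  2y/25 - 4/25

so (x/32) + (2y/25 - 4/25)·y' = 0, and therefore
  dy/dx = -(x/32)/(2y/25 - 4/25)
        = -(x/32)/(2(y - 2)/25) = -25x/(64y - 128)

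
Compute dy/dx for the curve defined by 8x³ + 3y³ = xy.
Differentiate the relation implicitly: treat y = y(x) and apply the chain rule, so every y-derivative picks up a y' = dy/dx factor.

With everything moved to the left-hand side, differentiate term by term:
  d/dx[8x^3] = 24x^2
  d/dx[-xy] = -x·y' - y
  d/dx[3y^3] = 9y^2·y'

Separating the contributions that come from x directly and those that come through y:
  without y':      24x^2 - y
  multiplying y':  -x + 9y^2

so (24x^2 - y) + (-x + 9y^2)·y' = 0, and therefore
  dy/dx = -(24x^2 - y)/(-x + 9y^2) = (24x^2 - y)/(x - 9y^2)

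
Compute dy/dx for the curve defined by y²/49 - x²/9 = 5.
Apply d/dx to both sides, remembering that y depends on x. Each occurrence of y therefore brings in a y' = dy/dx via the chain rule.

With F(x, y) equal to the left-hand side minus the right, differentiate F term by term:
  d/dx[-x^2/9] = -2x/9
  d/dx[y^2/49] = 2y·y'/49
  d/dx[-5] = 0
Adding these up, d/dx[F] = 0 becomes
  (-2x/9) + (2y/49)·y' = 0,
so isolating y',
  dy/dx = -(-2x/9)/(2y/49) = 49x/(9y)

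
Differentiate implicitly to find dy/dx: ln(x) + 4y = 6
Take d/dx of both sides. Since y is implicitly a function of x, the chain rule attaches a y' = dy/dx factor whenever we differentiate through y.

Set F(x, y) = (left side) − (right side), so the curve is F = 0. Differentiating each term of F:
  d/dx[4y] = 4·y'
  d/dx[ln(x)] = 1/x
  d/dx[-6] = 0

Collecting, the y'-free part is the partial derivative in x and the y' coefficient is the partial derivative in y:
  ∂F/∂x = 1/x
  ∂F/∂y = 4

so d/dx[F(x, y(x))] = ∂F/∂x + (∂F/∂y)·y' = 0. Rearranging,
  dy/dx = -(∂F/∂x)/(∂F/∂y) = -(1/x)/(4) = -1/(4x)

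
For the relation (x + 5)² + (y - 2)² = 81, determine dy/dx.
Apply d/dx to both sides, remembering that y depends on x. Each occurrence of y therefore brings in a y' = dy/dx via the chain rule.

With F(x, y) equal to the left-hand side minus the right, differentiate F term by term:
  d/dx[(x + 5)^2] = 2x + 10
  d/dx[(y - 2)^2] = 2·y'(y - 2)
  d/dx[-81] = 0
Adding these up, d/dx[F] = 0 becomes
  (2x + 10) + (2y - 4)·y' = 0,
so isolating y',
  dy/dx = -(2x + 10)/(2y - 4) = (-x - 5)/(y - 2)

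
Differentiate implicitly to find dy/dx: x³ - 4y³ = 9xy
Differentiate both sides with respect to x, treating y as y(x). By the chain rule, any term containing y contributes a factor of y' = dy/dx when we differentiate it.

Move every term to one side and write the relation as F(x, y) = 0. Term by term,
  d/dx[x^3] = 3x^2
  d/dx[-9xy] = -9x·y' - 9y
  d/dx[-4y^3] = -12y^2·y'

The pieces without y' make up ∂F/∂x and the coefficient of y' is ∂F/∂y:
  ∂F/∂x = 3x^2 - 9y,
  ∂F/∂y = -9x - 12y^2.

Since d/dx[F] = ∂F/∂x + (∂F/∂y)·y' = 0, solve for y':
  (∂F/∂y)·y' = -∂F/∂x
  dy/dx = -(∂F/∂x)/(∂F/∂y) = -(3x^2 - 9y)/(-9x - 12y^2) = (x^2 - 3y)/(3x + 4y^2)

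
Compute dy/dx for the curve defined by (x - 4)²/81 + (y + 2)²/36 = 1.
Apply d/dx to both sides, remembering that y depends on x. Each occurrence of y therefore brings in a y' = dy/dx via the chain rule.

With F(x, y) equal to the left-hand side minus the right, differentiate F term by term:
  d/dx[(x - 4)^2/81] = 2x/81 - 8/81
  d/dx[(y + 2)^2/36] = y'(y + 2)/18
  d/dx[-1] = 0
Adding these up, d/dx[F] = 0 becomes
  (2x/81 - 8/81) + (y/18 + 1/9)·y' = 0,
so isolating y',
  dy/dx = -(2x/81 - 8/81)/(y/18 + 1/9)
        = -(2(x - 4)/81)/((y + 2)/18) = 4(4 - x)/(9(y + 2))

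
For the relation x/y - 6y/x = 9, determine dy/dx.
Differentiate the relation implicitly: treat y = y(x) and apply the chain rule, so every y-derivative picks up a y' = dy/dx factor.

With everything moved to the left-hand side, differentiate term by term:
  d/dx[x/y] = -x·y'/y^2 + 1/y
  d/dx[-6y/x] = -6·y'/x + 6y/x^2
  d/dx[-9] = 0

Separating the contributions that come from x directly and those that come through y:
  without y':      1/y + 6y/x^2
  multiplying y':  -x/y^2 - 6/x

so (1/y + 6y/x^2) + (-x/y^2 - 6/x)·y' = 0, and therefore
  dy/dx = -(1/y + 6y/x^2)/(-x/y^2 - 6/x)
        = -((x^2 + 6y^2)/(x^2y))/(-(x^2 + 6y^2)/(xy^2)) = y/x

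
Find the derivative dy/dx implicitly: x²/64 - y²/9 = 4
Differentiate both sides with respect to x, treating y as y(x). By the chain rule, any term containing y contributes a factor of y' = dy/dx when we differentiate it.

Move every term to one side and write the relation as F(x, y) = 0. Term by term,
  d/dx[x^2/64] = x/32
  d/dx[-y^2/9] = -2y·y'/9
  d/dx[-4] = 0

The pieces without y' make up ∂F/∂x and the coefficient of y' is ∂F/∂y:
  ∂F/∂x = x/32,
  ∂F/∂y = -2y/9.

Since d/dx[F] = ∂F/∂x + (∂F/∂y)·y' = 0, solve for y':
  (∂F/∂y)·y' = -∂F/∂x
  dy/dx = -(∂F/∂x)/(∂F/∂y) = -(x/32)/(-2y/9) = 9x/(64y)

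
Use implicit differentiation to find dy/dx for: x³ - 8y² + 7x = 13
Differentiate the relation implicitly: treat y = y(x) and apply the chain rule, so every y-derivative picks up a y' = dy/dx factor.

With everything moved to the left-hand side, differentiate term by term:
  d/dx[x^3] = 3x^2
  d/dx[7x] = 7
  d/dx[-8y^2] = -16y·y'
  d/dx[-13] = 0

Separating the contributions that come from x directly and those that come through y:
  without y':      3x^2 + 7
  multiplying y':  -16y

so (3x^2 + 7) + (-16y)·y' = 0, and therefore
  dy/dx = -(3x^2 + 7)/(-16y) = (3x^2 + 7)/(16y)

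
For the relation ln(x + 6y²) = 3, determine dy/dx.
Differentiate the relation implicitly: treat y = y(x) and apply the chain rule, so every y-derivative picks up a y' = dy/dx factor.

With everything moved to the left-hand side, differentiate term by term:
  d/dx[ln(x + 6y^2)] = (12y·y' + 1)/(x + 6y^2)
  d/dx[-3] = 0

Separating the contributions that come from x directly and those that come through y:
  without y':      1/(x + 6y^2)
  multiplying y':  12y/(x + 6y^2)

so (1/(x + 6y^2)) + (12y/(x + 6y^2))·y' = 0, and therefore
  dy/dx = -(1/(x + 6y^2))/(12y/(x + 6y^2)) = -1/(12y)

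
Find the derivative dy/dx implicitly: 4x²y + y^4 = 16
Differentiate both sides with respect to x, treating y as y(x). By the chain rule, any term containing y contributes a factor of y' = dy/dx when we differentiate it.

Move every term to one side and write the relation as F(x, y) = 0. Term by term,
  d/dx[4x^2y] = 4x^2·y' + 8xy
  d/dx[y^4] = 4y^3·y'
  d/dx[-16] = 0

The pieces without y' make up ∂F/∂x and the coefficient of y' is ∂F/∂y:
  ∂F/∂x = 8xy,
  ∂F/∂y = 4x^2 + 4y^3.

Since d/dx[F] = ∂F/∂x + (∂F/∂y)·y' = 0, solve for y':
  (∂F/∂y)·y' = -∂F/∂x
  dy/dx = -(∂F/∂x)/(∂F/∂y) = -(8xy)/(4x^2 + 4y^3) = -2xy/(x^2 + y^3)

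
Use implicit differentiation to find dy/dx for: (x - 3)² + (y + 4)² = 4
Apply d/dx to both sides, remembering that y depends on x. Each occurrence of y therefore brings in a y' = dy/dx via the chain rule.

With F(x, y) equal to the left-hand side minus the right, differentiate F term by term:
  d/dx[(x - 3)^2] = 2x - 6
  d/dx[(y + 4)^2] = 2·y'(y + 4)
  d/dx[-4] = 0
Adding these up, d/dx[F] = 0 becomes
  (2x - 6) + (2y + 8)·y' = 0,
so isolating y',
  dy/dx = -(2x - 6)/(2y + 8) = (3 - x)/(y + 4)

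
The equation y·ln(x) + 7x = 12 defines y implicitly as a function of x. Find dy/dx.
Differentiate the relation implicitly: treat y = y(x) and apply the chain rule, so every y-derivative picks up a y' = dy/dx factor.

With everything moved to the left-hand side, differentiate term by term:
  d/dx[7x] = 7
  d/dx[y·ln(x)] = y'·ln(x) + y/x
  d/dx[-12] = 0

Separating the contributions that come from x directly and those that come through y:
  without y':      7 + y/x
  multiplying y':  ln(x)

so (7 + y/x) + (ln(x))·y' = 0, and therefore
  dy/dx = -(7 + y/x)/(ln(x))
        = -((7x + y)/x)/(ln(x)) = (-7x - y)/(x·ln(x))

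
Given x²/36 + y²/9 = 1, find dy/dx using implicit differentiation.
Differentiate the relation implicitly: treat y = y(x) and apply the chain rule, so every y-derivative picks up a y' = dy/dx factor.

With everything moved to the left-hand side, differentiate term by term:
  d/dx[x^2/36] = x/18
  d/dx[y^2/9] = 2y·y'/9
  d/dx[-1] = 0

Separating the contributions that come from x directly and those that come through y:
  without y':      x/18
  multiplying y':  2y/9

so (x/18) + (2y/9)·y' = 0, and therefore
  dy/dx = -(x/18)/(2y/9) = -x/(4y)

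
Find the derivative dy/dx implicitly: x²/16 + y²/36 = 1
Apply d/dx to both sides, remembering that y depends on x. Each occurrence of y therefore brings in a y' = dy/dx via the chain rule.

With F(x, y) equal to the left-hand side minus the right, differentiate F term by term:
  d/dx[x^2/16] = x/8
  d/dx[y^2/36] = y·y'/18
  d/dx[-1] = 0
Adding these up, d/dx[F] = 0 becomes
  (x/8) + (y/18)·y' = 0,
so isolating y',
  dy/dx = -(x/8)/(y/18) = -9x/(4y)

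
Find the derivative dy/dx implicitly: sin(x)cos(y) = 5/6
Differentiate the relation implicitly: treat y = y(x) and apply the chain rule, so every y-derivative picks up a y' = dy/dx factor.

With everything moved to the left-hand side, differentiate term by term:
  d/dx[sin(x)·cos(y)] = -y'·sin(x)·sin(y) + cos(x)·cos(y)
  d/dx[-5/6] = 0

Separating the contributions that come from x directly and those that come through y:
  without y':      cos(x)·cos(y)
  multiplying y':  -sin(x)·sin(y)

so (cos(x)·cos(y)) + (-sin(x)·sin(y))·y' = 0, and therefore
  dy/dx = -(cos(x)·cos(y))/(-sin(x)·sin(y)) = 1/(tan(x)·tan(y))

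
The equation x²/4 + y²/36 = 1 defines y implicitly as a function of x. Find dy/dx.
Apply d/dx to both sides, remembering that y depends on x. Each occurrence of y therefore brings in a y' = dy/dx via the chain rule.

With F(x, y) equal to the left-hand side minus the right, differentiate F term by term:
  d/dx[x^2/4] = x/2
  d/dx[y^2/36] = y·y'/18
  d/dx[-1] = 0
Adding these up, d/dx[F] = 0 becomes
  (x/2) + (y/18)·y' = 0,
so isolating y',
  dy/dx = -(x/2)/(y/18) = -9x/y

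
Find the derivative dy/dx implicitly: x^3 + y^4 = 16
Differentiate the relation implicitly: treat y = y(x) and apply the chain rule, so every y-derivative picks up a y' = dy/dx factor.

With everything moved to the left-hand side, differentiate term by term:
  d/dx[x^3] = 3x^2
  d/dx[y^4] = 4y^3·y'
  d/dx[-16] = 0

Separating the contributions that come from x directly and those that come through y:
  without y':      3x^2
  multiplying y':  4y^3

so (3x^2) + (4y^3)·y' = 0, and therefore
  dy/dx = -(3x^2)/(4y^3) = -3x^2/(4y^3)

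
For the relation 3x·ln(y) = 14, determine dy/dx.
Differentiate both sides with respect to x, treating y as y(x). By the chain rule, any term containing y contributes a factor of y' = dy/dx when we differentiate it.

Move every term to one side and write the relation as F(x, y) = 0. Term by term,
  d/dx[3x·ln(y)] = 3x·y'/y + 3ln(y)
  d/dx[-14] = 0

The pieces without y' make up ∂F/∂x and the coefficient of y' is ∂F/∂y:
  ∂F/∂x = 3ln(y),
  ∂F/∂y = 3x/y.

Since d/dx[F] = ∂F/∂x + (∂F/∂y)·y' = 0, solve for y':
  (∂F/∂y)·y' = -∂F/∂x
  dy/dx = -(∂F/∂x)/(∂F/∂y) = -(3ln(y))/(3x/y) = -y·ln(y)/x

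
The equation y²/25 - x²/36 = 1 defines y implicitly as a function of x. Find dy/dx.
Apply d/dx to both sides, remembering that y depends on x. Each occurrence of y therefore brings in a y' = dy/dx via the chain rule.

With F(x, y) equal to the left-hand side minus the right, differentiate F term by term:
  d/dx[-x^2/36] = -x/18
  d/dx[y^2/25] = 2y·y'/25
  d/dx[-1] = 0
Adding these up, d/dx[F] = 0 becomes
  (-x/18) + (2y/25)·y' = 0,
so isolating y',
  dy/dx = -(-x/18)/(2y/25) = 25x/(36y)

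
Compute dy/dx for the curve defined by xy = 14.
Differentiate both sides with respect to x, treating y as y(x). By the chain rule, any term containing y contributes a factor of y' = dy/dx when we differentiate it.

Move every term to one side and write the relation as F(x, y) = 0. Term by term,
  d/dx[xy] = x·y' + y
  d/dx[-14] = 0

The pieces without y' make up ∂F/∂x and the coefficient of y' is ∂F/∂y:
  ∂F/∂x = y,
  ∂F/∂y = x.

Since d/dx[F] = ∂F/∂x + (∂F/∂y)·y' = 0, solve for y':
  (∂F/∂y)·y' = -∂F/∂x
  dy/dx = -(∂F/∂x)/(∂F/∂y) = -(y)/(x) = -y/x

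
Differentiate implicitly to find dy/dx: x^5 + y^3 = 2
Differentiate the relation implicitly: treat y = y(x) and apply the chain rule, so every y-derivative picks up a y' = dy/dx factor.

With everything moved to the left-hand side, differentiate term by term:
  d/dx[x^5] = 5x^4
  d/dx[y^3] = 3y^2·y'
  d/dx[-2] = 0

Separating the contributions that come from x directly and those that come through y:
  without y':      5x^4
  multiplying y':  3y^2

so (5x^4) + (3y^2)·y' = 0, and therefore
  dy/dx = -(5x^4)/(3y^2) = -5x^4/(3y^2)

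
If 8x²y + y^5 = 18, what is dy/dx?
Differentiate the relation implicitly: treat y = y(x) and apply the chain rule, so every y-derivative picks up a y' = dy/dx factor.

With everything moved to the left-hand side, differentiate term by term:
  d/dx[8x^2y] = 8x^2·y' + 16xy
  d/dx[y^5] = 5y^4·y'
  d/dx[-18] = 0

Separating the contributions that come from x directly and those that come through y:
  without y':      16xy
  multiplying y':  8x^2 + 5y^4

so (16xy) + (8x^2 + 5y^4)·y' = 0, and therefore
  dy/dx = -(16xy)/(8x^2 + 5y^4) = -16xy/(8x^2 + 5y^4)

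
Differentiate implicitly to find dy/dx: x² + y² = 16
Differentiate both sides with respect to x, treating y as y(x). By the chain rule, any term containing y contributes a factor of y' = dy/dx when we differentiate it.

Move every term to one side and write the relation as F(x, y) = 0. Term by term,
  d/dx[x^2] = 2x
  d/dx[y^2] = 2y·y'
  d/dx[-16] = 0

The pieces without y' make up ∂F/∂x and the coefficient of y' is ∂F/∂y:
  ∂F/∂x = 2x,
  ∂F/∂y = 2y.

Since d/dx[F] = ∂F/∂x + (∂F/∂y)·y' = 0, solve for y':
  (∂F/∂y)·y' = -∂F/∂x
  dy/dx = -(∂F/∂x)/(∂F/∂y) = -(2x)/(2y) = -x/y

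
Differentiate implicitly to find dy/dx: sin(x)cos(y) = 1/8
Take d/dx of both sides. Since y is implicitly a function of x, the chain rule attaches a y' = dy/dx factor whenever we differentiate through y.

Set F(x, y) = (left side) − (right side), so the curve is F = 0. Differentiating each term of F:
  d/dx[sin(x)·cos(y)] = -y'·sin(x)·sin(y) + cos(x)·cos(y)
  d/dx[-1/8] = 0

Collecting, the y'-free part is the partial derivative in x and the y' coefficient is the partial derivative in y:
  ∂F/∂x = cos(x)·cos(y)
  ∂F/∂y = -sin(x)·sin(y)

so d/dx[F(x, y(x))] = ∂F/∂x + (∂F/∂y)·y' = 0. Rearranging,
  dy/dx = -(∂F/∂x)/(∂F/∂y) = -(cos(x)·cos(y))/(-sin(x)·sin(y)) = 1/(tan(x)·tan(y))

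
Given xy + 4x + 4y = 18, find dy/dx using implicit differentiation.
Apply d/dx to both sides, remembering that y depends on x. Each occurrence of y therefore brings in a y' = dy/dx via the chain rule.

With F(x, y) equal to the left-hand side minus the right, differentiate F term by term:
  d/dx[xy] = x·y' + y
  d/dx[4x] = 4
  d/dx[4y] = 4·y'
  d/dx[-18] = 0
Adding these up, d/dx[F] = 0 becomes
  (y + 4) + (x + 4)·y' = 0,
so isolating y',
  dy/dx = -(y + 4)/(x + 4) = (-y - 4)/(x + 4)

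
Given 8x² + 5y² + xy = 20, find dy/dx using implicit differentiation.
Differentiate both sides with respect to x, treating y as y(x). By the chain rule, any term containing y contributes a factor of y' = dy/dx when we differentiate it.

Move every term to one side and write the relation as F(x, y) = 0. Term by term,
  d/dx[8x^2] = 16x
  d/dx[xy] = x·y' + y
  d/dx[5y^2] = 10y·y'
  d/dx[-20] = 0

The pieces without y' make up ∂F/∂x and the coefficient of y' is ∂F/∂y:
  ∂F/∂x = 16x + y,
  ∂F/∂y = x + 10y.

Since d/dx[F] = ∂F/∂x + (∂F/∂y)·y' = 0, solve for y':
  (∂F/∂y)·y' = -∂F/∂x
  dy/dx = -(∂F/∂x)/(∂F/∂y) = -(16x + y)/(x + 10y) = (-16x - y)/(x + 10y)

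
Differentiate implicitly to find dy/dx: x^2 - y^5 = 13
Differentiate both sides with respect to x, treating y as y(x). By the chain rule, any term containing y contributes a factor of y' = dy/dx when we differentiate it.

Move every term to one side and write the relation as F(x, y) = 0. Term by term,
  d/dx[x^2] = 2x
  d/dx[-y^5] = -5y^4·y'
  d/dx[-13] = 0

The pieces without y' make up ∂F/∂x and the coefficient of y' is ∂F/∂y:
  ∂F/∂x = 2x,
  ∂F/∂y = -5y^4.

Since d/dx[F] = ∂F/∂x + (∂F/∂y)·y' = 0, solve for y':
  (∂F/∂y)·y' = -∂F/∂x
  dy/dx = -(∂F/∂x)/(∂F/∂y) = -(2x)/(-5y^4) = 2x/(5y^4)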